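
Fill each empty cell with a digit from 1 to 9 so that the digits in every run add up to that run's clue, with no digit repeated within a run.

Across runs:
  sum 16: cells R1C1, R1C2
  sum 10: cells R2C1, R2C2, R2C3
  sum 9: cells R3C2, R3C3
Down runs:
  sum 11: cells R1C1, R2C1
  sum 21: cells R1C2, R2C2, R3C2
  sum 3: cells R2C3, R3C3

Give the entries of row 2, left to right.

16 in 2 cells must be {7,9}; 3 in 2 cells must be {1,2}.
Nothing is forced directly, so branch on R1C1, whose candidates are 7 or 9. If R1C1 = 9: that forces R1C2 = 7, R2C1 = 2, R2C2 = 5, after which R2C3 would have to be in {3} for the 10 across but in {1,2} for the 3 down — contradiction. So R1C1 = 7.
R1C2 = 16 − 7 = 9 completes the 16 across.
R2C1 = 11 − 7 = 4 completes the 11 down.
R2C2 = 5: the only remaining digit allowed by both the 10 across and the 21 down.
R2C3 = 10 − 9 = 1 completes the 10 across.
R3C2 = 21 − 14 = 7 completes the 21 down.
R3C3 = 9 − 7 = 2 completes the 9 across.

4 5 1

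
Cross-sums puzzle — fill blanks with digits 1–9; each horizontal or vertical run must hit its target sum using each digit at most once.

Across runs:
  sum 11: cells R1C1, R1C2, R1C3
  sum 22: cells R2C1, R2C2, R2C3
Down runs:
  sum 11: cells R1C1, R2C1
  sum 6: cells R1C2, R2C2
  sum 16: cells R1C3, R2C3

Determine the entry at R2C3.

9

16 in 2 cells must be {7,9}.
The 11 across and the 16 down share only 7, so R1C3 = 7.
The 22 across and the 6 down share only 5, so R2C2 = 5.
R2C3 = 16 − 7 = 9 completes the 16 down.
R1C1 = 3: the only remaining digit allowed by both the 11 across and the 11 down.
R1C2 = 11 − 10 = 1 completes the 11 across.
R2C1 = 22 − 14 = 8 completes the 22 across.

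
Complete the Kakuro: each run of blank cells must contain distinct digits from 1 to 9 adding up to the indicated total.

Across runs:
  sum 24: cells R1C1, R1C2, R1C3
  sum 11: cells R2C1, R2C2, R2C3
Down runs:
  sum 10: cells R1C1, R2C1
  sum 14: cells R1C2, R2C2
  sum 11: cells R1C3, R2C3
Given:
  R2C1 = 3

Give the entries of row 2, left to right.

24 in 3 cells must be {7,8,9}.
R1C1 = 10 − 3 = 7 completes the 10 down.
Given what's placed, R2C2 must be 6 to fit the 11 across and 14 down.
R2C3 = 11 − 9 = 2 completes the 11 across.
R1C2 = 14 − 6 = 8 completes the 14 down.
R1C3 = 24 − 15 = 9 completes the 24 across.

3 6 2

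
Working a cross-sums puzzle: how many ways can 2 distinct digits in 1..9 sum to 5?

2 distinct digits from 1–9 sum between 3 and 17.
Enumerating: {1,4}, {2,3}.

2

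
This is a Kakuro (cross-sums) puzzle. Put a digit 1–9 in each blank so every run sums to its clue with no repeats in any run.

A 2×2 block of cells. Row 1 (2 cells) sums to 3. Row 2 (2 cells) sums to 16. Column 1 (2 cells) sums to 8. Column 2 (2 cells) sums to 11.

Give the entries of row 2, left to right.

3 in 2 cells must be {1,2}; 16 in 2 cells must be {7,9}.
The 3 across and the 11 down share only 2, so (1,2) = 2.
The 16 across and the 8 down share only 7, so (2,1) = 7.
(2,2) = 16 − 7 = 9 completes the 16 across.
(1,1) = 3 − 2 = 1 completes the 3 across.

7 9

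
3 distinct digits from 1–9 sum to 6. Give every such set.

{1,2,3}

3 distinct digits from 1–9 sum between 6 and 24.
Only one set works: {1,2,3}.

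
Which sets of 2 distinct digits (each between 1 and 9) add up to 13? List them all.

{4,9}; {5,8}; {6,7}

2 distinct digits from 1–9 sum between 3 and 17.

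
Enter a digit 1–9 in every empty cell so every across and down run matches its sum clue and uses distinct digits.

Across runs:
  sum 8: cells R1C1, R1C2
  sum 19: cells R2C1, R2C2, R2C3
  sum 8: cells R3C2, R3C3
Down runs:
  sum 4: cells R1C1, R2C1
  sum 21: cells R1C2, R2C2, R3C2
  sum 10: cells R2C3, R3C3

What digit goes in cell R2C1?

3

4 in 2 cells must be {1,3}.
The 19 across and the 4 down share only 3, so R2C1 = 3.
R1C1 = 4 − 3 = 1 completes the 4 down.
R1C2 = 8 − 1 = 7 completes the 8 across.
R2C2 = 9: the only remaining digit allowed by both the 19 across and the 21 down.
R2C3 = 19 − 12 = 7 completes the 19 across.
R3C2 = 21 − 16 = 5 completes the 21 down.
R3C3 = 8 − 5 = 3 completes the 8 across.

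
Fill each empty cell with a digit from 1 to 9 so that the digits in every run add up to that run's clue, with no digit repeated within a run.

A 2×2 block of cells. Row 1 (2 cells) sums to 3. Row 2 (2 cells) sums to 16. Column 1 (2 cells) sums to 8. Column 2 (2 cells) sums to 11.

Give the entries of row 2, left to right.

3 in 2 cells must be {1,2}; 16 in 2 cells must be {7,9}.
The 3 across and the 11 down share only 2, so (1,2) = 2.
The 16 across and the 8 down share only 7, so (2,1) = 7.
(2,2) = 16 − 7 = 9 completes the 16 across.
(1,1) = 3 − 2 = 1 completes the 3 across.

7, 9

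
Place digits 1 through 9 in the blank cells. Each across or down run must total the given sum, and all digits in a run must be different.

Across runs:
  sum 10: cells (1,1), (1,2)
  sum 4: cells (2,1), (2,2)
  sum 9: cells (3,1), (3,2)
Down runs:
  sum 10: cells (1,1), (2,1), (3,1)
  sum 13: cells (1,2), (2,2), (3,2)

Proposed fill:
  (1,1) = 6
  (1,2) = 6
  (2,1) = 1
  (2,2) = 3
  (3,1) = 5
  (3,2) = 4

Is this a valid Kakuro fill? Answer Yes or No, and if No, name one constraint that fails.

No — the down run (1,1)–(3,1) sums to 12, not 10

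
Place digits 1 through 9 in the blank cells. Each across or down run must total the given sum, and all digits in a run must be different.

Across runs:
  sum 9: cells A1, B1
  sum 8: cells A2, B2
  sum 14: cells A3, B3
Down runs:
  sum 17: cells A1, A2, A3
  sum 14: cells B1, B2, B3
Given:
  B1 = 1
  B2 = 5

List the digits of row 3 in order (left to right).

6 8

A1 = 9 − 1 = 8 completes the 9 across.
A2 = 8 − 5 = 3 completes the 8 across.
A3 = 17 − 11 = 6 completes the 17 down.
B3 = 14 − 6 = 8 completes the 14 across.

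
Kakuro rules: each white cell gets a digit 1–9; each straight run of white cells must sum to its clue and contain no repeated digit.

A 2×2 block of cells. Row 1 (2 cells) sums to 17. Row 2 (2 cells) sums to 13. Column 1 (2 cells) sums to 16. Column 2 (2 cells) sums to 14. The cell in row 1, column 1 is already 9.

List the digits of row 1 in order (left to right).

9 8

17 in 2 cells must be {8,9}; 16 in 2 cells must be {7,9}.
(1,2) = 17 − 9 = 8 completes the 17 across.
(2,1) = 16 − 9 = 7 completes the 16 down.
(2,2) = 13 − 7 = 6 completes the 13 across.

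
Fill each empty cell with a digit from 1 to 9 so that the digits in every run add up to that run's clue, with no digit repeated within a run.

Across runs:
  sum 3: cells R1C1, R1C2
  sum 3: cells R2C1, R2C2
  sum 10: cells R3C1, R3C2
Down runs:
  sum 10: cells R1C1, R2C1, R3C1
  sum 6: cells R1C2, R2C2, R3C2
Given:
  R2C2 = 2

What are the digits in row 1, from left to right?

2 1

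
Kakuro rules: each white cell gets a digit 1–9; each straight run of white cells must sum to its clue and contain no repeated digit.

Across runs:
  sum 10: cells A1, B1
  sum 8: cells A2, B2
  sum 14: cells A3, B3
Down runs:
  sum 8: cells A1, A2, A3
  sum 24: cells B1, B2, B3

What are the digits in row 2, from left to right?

24 in 3 cells must be {7,8,9}.
The 8 across and the 24 down share only 7, so B2 = 7.
The 14 across and the 8 down share only 5, so A3 = 5.
B3 = 14 − 5 = 9 completes the 14 across.
B1 = 24 − 16 = 8 completes the 24 down.
A2 = 8 − 7 = 1 completes the 8 across.
A1 = 10 − 8 = 2 completes the 10 across.

1 7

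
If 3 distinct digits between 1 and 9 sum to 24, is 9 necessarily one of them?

The only way to make 24 from 3 distinct digits is {7,8,9}, which contains 9.

Yes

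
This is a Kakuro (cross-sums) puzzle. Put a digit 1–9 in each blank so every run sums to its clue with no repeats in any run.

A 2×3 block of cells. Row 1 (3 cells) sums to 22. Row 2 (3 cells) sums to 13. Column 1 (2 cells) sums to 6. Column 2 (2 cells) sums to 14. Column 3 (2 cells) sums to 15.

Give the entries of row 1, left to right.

5 9 8

The 22 across and the 6 down share only 5, so (1,1) = 5.
(2,1) = 6 − 5 = 1 completes the 6 down.
Nothing is forced directly, so branch on (1,2), whose candidates are 8 or 9. If (1,2) = 8: that forces (1,3) = 9, after which (2,2) would have to be in {3,4,5,7,8,9} for the 13 across but in {6} for the 14 down — contradiction. So (1,2) = 9.
(1,3) = 22 − 14 = 8 completes the 22 across.
(2,2) = 14 − 9 = 5 completes the 14 down.
(2,3) = 13 − 6 = 7 completes the 13 across.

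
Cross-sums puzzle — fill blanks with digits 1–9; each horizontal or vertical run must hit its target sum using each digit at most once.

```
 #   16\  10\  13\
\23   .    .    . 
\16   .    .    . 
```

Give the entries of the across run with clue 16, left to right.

23 in 3 cells must be {6,8,9}; 16 in 2 cells must be {7,9}.
The 23 across and the 16 down share only 9, so R1C1 = 9.
R2C1 = 16 − 9 = 7 completes the 16 down.
Nothing is forced directly, so branch on R1C2, whose candidates are 6 or 8. If R1C2 = 8: that forces R1C3 = 6, after which R2C2 would have to be in {1,3,4,5,6,8} for the 16 across but in {2} for the 10 down — contradiction. So R1C2 = 6.
R1C3 = 23 − 15 = 8 completes the 23 across.
R2C2 = 10 − 6 = 4 completes the 10 down.
R2C3 = 16 − 11 = 5 completes the 16 across.

7 4 5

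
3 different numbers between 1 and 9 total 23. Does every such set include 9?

The only way to make 23 from 3 distinct digits is {6,8,9}, which contains 9.

Yes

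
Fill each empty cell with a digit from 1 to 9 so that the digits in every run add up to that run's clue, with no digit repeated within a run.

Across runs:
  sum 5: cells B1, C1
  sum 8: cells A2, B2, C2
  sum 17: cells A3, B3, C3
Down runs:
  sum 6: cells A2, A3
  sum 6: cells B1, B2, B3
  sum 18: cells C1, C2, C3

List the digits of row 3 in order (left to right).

5 3 9

6 in 3 cells must be {1,2,3}.
Nothing is forced directly, so branch on B3, whose candidates are 1 or 2 or 3. If B3 = 1: then A3 would have to be in {7,9} for the 17 across but in {1,2,4,5} for the 6 down — contradiction. If B3 = 2: then A3 would have to be in {6,7,8,9} for the 17 across but in {1,2,4,5} for the 6 down — contradiction. So B3 = 3.
Given what's placed, A3 must be 5 to fit the 17 across and 6 down.
C3 = 17 − 8 = 9 completes the 17 across.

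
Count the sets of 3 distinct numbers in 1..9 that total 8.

2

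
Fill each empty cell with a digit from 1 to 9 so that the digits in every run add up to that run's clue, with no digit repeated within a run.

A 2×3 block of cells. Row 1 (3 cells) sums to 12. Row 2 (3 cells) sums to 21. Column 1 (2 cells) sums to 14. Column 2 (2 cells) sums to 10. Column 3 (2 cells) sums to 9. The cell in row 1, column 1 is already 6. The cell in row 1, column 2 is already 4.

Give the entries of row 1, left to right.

6 4 2

(1,3) = 12 − 10 = 2 completes the 12 across.
(2,1) = 14 − 6 = 8 completes the 14 down.
(2,2) = 10 − 4 = 6 completes the 10 down.
(2,3) = 21 − 14 = 7 completes the 21 across.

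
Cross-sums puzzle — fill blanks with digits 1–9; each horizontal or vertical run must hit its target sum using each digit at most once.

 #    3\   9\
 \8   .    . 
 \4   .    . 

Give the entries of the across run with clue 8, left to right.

4 in 2 cells must be {1,3}; 3 in 2 cells must be {1,2}.
The 4 across and the 3 down share only 1, so R2C1 = 1.
R2C2 = 4 − 1 = 3 completes the 4 across.
R1C1 = 3 − 1 = 2 completes the 3 down.
R1C2 = 8 − 2 = 6 completes the 8 across.

2, 6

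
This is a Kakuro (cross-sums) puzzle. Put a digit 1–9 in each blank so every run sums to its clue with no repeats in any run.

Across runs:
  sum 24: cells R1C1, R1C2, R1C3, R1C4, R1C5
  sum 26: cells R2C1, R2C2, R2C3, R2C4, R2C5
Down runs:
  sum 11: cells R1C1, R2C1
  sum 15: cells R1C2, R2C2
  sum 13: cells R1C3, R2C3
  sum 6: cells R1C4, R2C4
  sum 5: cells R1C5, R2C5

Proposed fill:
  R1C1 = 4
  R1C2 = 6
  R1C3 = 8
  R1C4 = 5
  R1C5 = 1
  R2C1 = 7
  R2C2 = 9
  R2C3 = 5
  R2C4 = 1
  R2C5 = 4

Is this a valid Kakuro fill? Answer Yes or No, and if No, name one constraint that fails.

Across: 4+6+8+5+1=24; 7+9+5+1+4=26. Down: 4+7=11; 6+9=15; 8+5=13; 5+1=6; 1+4=5. No digit repeats within any run.

Yes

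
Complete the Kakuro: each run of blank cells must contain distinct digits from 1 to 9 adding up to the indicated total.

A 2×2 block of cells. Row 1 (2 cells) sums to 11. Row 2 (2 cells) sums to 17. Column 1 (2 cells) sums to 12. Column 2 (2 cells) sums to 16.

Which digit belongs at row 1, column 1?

17 in 2 cells must be {8,9}; 16 in 2 cells must be {7,9}.
The 17 across and the 16 down share only 9, so (2,2) = 9.
(1,2) = 16 − 9 = 7 completes the 16 down.
(2,1) = 17 − 9 = 8 completes the 17 across.
(1,1) = 11 − 7 = 4 completes the 11 across.

4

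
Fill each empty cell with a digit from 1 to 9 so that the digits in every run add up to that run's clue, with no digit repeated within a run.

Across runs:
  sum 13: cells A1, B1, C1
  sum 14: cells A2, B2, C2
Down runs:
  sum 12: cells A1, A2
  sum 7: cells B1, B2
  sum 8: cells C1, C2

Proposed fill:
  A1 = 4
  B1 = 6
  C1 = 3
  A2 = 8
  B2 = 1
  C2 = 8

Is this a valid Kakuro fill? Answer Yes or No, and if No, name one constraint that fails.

No — the down run C1–C2 sums to 11, not 8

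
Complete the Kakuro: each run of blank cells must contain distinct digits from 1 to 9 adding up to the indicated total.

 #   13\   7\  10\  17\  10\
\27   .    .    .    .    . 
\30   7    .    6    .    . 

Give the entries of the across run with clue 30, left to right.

17 in 2 cells must be {8,9}.
R1C1 = 13 − 7 = 6 completes the 13 down.
R1C3 = 10 − 6 = 4 completes the 10 down.
No cell is forced outright now. R1C4 can only be 8 or 9 (the digits allowed by both its 27 across and its 17 down). If R1C4 = 9: that forces R2C4 = 8, R2C5 = 4, after which R1C5 would have to be in {1,3,5,7} for the 27 across but in {6} for the 10 down — contradiction. So R1C4 = 8.
R1C2 = 2: the only remaining digit allowed by both the 27 across and the 7 down.
R1C5 = 27 − 20 = 7 completes the 27 across.
R2C2 = 7 − 2 = 5 completes the 7 down.
R2C4 = 17 − 8 = 9 completes the 17 down.
R2C5 = 30 − 27 = 3 completes the 30 across.

7 5 6 9 3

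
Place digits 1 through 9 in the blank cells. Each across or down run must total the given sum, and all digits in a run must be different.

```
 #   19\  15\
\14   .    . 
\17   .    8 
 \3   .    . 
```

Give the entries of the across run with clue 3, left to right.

17 in 2 cells must be {8,9}; 3 in 2 cells must be {1,2}.
R2C1 = 17 − 8 = 9 completes the 17 across.
R3C1 = 2: the only remaining digit allowed by both the 3 across and the 19 down.
R3C2 = 3 − 2 = 1 completes the 3 across.
R1C1 = 19 − 11 = 8 completes the 19 down.
R1C2 = 14 − 8 = 6 completes the 14 across.

2, 1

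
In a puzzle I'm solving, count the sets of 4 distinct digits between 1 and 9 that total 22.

11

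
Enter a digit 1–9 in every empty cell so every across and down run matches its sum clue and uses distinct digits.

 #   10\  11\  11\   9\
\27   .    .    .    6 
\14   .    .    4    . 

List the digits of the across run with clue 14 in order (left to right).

R1C3 = 11 − 4 = 7 completes the 11 down.
R2C4 = 9 − 6 = 3 completes the 9 down.
R1C1 = 9: the only remaining digit allowed by both the 27 across and the 10 down.
R1C2 = 27 − 22 = 5 completes the 27 across.
R2C1 = 10 − 9 = 1 completes the 10 down.
R2C2 = 14 − 8 = 6 completes the 14 across.

1 6 4 3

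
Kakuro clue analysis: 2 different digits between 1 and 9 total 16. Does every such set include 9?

Yes

The only way to make 16 from 2 distinct digits is {7,9}, which contains 9.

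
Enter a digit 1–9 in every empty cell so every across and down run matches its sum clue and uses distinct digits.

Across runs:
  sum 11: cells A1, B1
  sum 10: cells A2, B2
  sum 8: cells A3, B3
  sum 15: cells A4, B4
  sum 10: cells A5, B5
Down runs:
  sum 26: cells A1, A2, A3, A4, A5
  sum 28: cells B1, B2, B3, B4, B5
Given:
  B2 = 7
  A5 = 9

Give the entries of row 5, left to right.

9 1

A2 = 10 − 7 = 3 completes the 10 across.
B5 = 10 − 9 = 1 completes the 10 across.
Nothing is forced directly, so branch on A4, whose candidates are 6 or 7 or 8. If A4 = 6: that forces A1 = 7, after which B1 would have to be in {4} for the 11 across but in {3,5,6,8,9} for the 28 down — contradiction. If A4 = 8: then B4 would have to be in {7} for the 15 across but in {3,5,6,8,9} for the 28 down — contradiction. So A4 = 7.
B4 = 15 − 7 = 8 completes the 15 across.
B3 = 3: the only remaining digit allowed by both the 8 across and the 28 down.
B1 = 28 − 19 = 9 completes the 28 down.
A3 = 8 − 3 = 5 completes the 8 across.
A1 = 11 − 9 = 2 completes the 11 across.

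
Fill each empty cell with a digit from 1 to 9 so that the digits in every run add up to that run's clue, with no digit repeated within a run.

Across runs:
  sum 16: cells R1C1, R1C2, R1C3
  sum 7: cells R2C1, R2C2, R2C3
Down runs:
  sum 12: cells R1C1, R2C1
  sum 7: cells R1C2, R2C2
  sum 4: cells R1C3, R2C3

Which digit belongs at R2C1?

7 in 3 cells must be {1,2,4}; 4 in 2 cells must be {1,3}.
The 7 across and the 12 down share only 4, so R2C1 = 4.
Given what's placed, R2C3 must be 1 to fit the 7 across and 4 down.
R1C1 = 12 − 4 = 8 completes the 12 down.
R1C3 = 4 − 1 = 3 completes the 4 down.
R2C2 = 7 − 5 = 2 completes the 7 across.
R1C2 = 16 − 11 = 5 completes the 16 across.

4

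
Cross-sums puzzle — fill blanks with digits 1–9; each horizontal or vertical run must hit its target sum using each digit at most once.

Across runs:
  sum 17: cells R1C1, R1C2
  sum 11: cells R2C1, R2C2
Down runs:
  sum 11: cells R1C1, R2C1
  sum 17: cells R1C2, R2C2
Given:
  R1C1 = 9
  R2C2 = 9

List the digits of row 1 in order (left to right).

9 8

17 in 2 cells must be {8,9}.
R1C2 = 17 − 9 = 8 completes the 17 across.
R2C1 = 11 − 9 = 2 completes the 11 across.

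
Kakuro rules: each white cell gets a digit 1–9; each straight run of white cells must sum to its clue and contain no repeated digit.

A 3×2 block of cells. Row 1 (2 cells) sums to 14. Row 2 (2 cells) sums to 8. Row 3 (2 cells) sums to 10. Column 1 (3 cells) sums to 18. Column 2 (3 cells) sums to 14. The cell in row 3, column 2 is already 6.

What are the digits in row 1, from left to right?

Given what's placed, (1,2) must be 5 to fit the 14 across and 14 down.
(2,2) = 14 − 11 = 3 completes the 14 down.
(3,1) = 10 − 6 = 4 completes the 10 across.
(1,1) = 14 − 5 = 9 completes the 14 across.
(2,1) = 8 − 3 = 5 completes the 8 across.

9 5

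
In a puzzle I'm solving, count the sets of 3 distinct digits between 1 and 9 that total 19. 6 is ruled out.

3 distinct digits from 1–9 sum between 6 and 24.
Dropping sets that contain 6.
Enumerating: {2,8,9}, {3,7,9}, {4,7,8}.

3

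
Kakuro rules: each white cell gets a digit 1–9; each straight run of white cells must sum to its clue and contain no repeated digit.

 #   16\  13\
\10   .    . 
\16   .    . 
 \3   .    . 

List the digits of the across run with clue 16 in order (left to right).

16 in 2 cells must be {7,9}; 3 in 2 cells must be {1,2}.
Nothing is forced directly, so branch on R2C1, whose candidates are 7 or 9. If R2C1 = 7: that forces R2C2 = 9, R3C1 = 1, after which R3C2 would have to be in {2} for the 3 across but in {1,3} for the 13 down — contradiction. So R2C1 = 9.
R2C2 = 16 − 9 = 7 completes the 16 across.
Nothing is forced directly, so branch on R3C1, whose candidates are 1 or 2. If R3C1 = 2: then R1C1 would have to be in {1,2,3,4,6,7,8,9} for the 10 across but in {5} for the 16 down — contradiction. So R3C1 = 1.
R1C1 = 16 − 10 = 6 completes the 16 down.
R1C2 = 10 − 6 = 4 completes the 10 across.
R3C2 = 3 − 1 = 2 completes the 3 across.

9 7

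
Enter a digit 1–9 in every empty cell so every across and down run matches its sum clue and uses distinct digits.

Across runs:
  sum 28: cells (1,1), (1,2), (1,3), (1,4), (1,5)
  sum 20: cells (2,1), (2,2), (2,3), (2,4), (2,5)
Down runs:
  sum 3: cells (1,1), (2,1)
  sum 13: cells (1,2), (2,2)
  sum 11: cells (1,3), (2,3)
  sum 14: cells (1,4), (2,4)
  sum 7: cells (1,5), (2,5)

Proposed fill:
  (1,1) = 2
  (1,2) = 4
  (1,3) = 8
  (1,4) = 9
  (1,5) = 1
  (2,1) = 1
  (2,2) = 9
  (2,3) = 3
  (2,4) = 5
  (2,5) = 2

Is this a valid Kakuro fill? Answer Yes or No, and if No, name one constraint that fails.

No — the across run (1,1)–(1,5) sums to 24, not 28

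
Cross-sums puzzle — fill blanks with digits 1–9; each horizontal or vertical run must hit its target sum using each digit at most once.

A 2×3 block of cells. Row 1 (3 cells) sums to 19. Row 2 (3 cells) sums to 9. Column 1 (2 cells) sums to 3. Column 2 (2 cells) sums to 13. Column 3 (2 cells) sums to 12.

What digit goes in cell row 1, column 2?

3 in 2 cells must be {1,2}.
The 19 across and the 3 down share only 2, so (1,1) = 2.
(2,1) = 3 − 2 = 1 completes the 3 down.
Nothing is forced directly, so branch on (2,2), whose candidates are 5 or 6. If (2,2) = 6: then (1,2) would have to be in {8,9} for the 19 across but in {7} for the 13 down — contradiction. So (2,2) = 5.
(1,2) = 13 − 5 = 8 completes the 13 down.
(1,3) = 19 − 10 = 9 completes the 19 across.
(2,3) = 9 − 6 = 3 completes the 9 across.

8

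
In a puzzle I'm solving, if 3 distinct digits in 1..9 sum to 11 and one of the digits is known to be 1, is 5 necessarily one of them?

Counterexample: {1,2,8} sums to 11 under that restriction without using 5.

No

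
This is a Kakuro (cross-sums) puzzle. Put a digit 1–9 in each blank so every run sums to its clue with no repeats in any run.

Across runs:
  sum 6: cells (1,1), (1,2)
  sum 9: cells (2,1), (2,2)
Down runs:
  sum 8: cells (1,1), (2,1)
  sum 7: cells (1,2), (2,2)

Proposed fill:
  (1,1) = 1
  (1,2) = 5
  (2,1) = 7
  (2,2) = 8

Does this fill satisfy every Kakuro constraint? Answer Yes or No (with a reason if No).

No — the down run (1,2)–(2,2) sums to 13, not 7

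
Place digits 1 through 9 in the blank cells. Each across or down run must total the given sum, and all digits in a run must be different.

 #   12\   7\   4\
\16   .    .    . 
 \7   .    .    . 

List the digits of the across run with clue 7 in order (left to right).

4 2 1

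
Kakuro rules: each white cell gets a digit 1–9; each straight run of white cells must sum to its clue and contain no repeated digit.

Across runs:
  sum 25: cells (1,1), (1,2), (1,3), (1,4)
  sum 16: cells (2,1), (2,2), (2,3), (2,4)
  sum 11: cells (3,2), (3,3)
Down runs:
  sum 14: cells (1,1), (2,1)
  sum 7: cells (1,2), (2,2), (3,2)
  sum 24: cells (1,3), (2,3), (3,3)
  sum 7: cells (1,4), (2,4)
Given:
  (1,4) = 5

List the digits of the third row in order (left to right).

2 9

7 in 3 cells must be {1,2,4}; 24 in 3 cells must be {7,8,9}.
(1,2) = 4: the only remaining digit allowed by both the 25 across and the 7 down.
(2,4) = 7 − 5 = 2 completes the 7 down.
Given what's placed, (3,2) must be 2 to fit the 11 across and 7 down.
(3,3) = 11 − 2 = 9 completes the 11 across.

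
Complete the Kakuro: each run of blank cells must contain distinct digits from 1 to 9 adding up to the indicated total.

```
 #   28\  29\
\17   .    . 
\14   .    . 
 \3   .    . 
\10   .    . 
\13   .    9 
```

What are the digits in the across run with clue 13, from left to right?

4, 9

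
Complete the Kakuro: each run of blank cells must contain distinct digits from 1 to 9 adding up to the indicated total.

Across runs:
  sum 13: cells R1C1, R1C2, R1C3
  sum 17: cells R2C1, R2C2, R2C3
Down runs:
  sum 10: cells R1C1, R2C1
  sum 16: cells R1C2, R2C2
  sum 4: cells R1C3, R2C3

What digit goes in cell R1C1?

1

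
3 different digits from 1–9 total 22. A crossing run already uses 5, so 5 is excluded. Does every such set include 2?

The only way to make 22 from 3 distinct digits under that restriction is {6,7,9}, which does not contain 2.

No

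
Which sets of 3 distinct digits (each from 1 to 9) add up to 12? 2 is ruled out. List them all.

3 distinct digits from 1–9 sum between 6 and 24.
Dropping sets that contain 2.

{1,3,8}; {1,4,7}; {1,5,6}; {3,4,5}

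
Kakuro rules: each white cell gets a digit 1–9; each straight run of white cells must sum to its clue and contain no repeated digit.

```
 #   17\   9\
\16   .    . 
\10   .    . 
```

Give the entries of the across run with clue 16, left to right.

16 in 2 cells must be {7,9}; 17 in 2 cells must be {8,9}.
The 16 across and the 17 down share only 9, so R1C1 = 9.
R1C2 = 16 − 9 = 7 completes the 16 across.
R2C1 = 17 − 9 = 8 completes the 17 down.
R2C2 = 10 − 8 = 2 completes the 10 across.

9 7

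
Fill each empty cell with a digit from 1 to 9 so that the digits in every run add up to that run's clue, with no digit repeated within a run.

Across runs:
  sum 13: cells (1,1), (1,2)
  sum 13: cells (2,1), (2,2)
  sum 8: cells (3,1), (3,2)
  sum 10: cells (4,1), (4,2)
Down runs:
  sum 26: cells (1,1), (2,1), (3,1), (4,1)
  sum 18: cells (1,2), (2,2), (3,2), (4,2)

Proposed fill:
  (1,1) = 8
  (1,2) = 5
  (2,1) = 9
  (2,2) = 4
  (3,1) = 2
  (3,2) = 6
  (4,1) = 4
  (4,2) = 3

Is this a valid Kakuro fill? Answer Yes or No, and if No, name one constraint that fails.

No — the down run (1,1)–(4,1) sums to 23, not 26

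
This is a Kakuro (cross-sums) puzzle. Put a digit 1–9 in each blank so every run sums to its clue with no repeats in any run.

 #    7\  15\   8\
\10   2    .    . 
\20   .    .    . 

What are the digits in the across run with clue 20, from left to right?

5 8 7

Given what's placed, R1C2 must be 7 to fit the 10 across and 15 down.
R1C3 = 10 − 9 = 1 completes the 10 across.
R2C1 = 7 − 2 = 5 completes the 7 down.
R2C2 = 15 − 7 = 8 completes the 15 down.
R2C3 = 20 − 13 = 7 completes the 20 across.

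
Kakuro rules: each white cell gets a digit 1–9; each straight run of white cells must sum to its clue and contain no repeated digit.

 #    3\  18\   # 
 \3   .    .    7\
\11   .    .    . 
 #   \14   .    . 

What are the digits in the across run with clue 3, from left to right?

2 1

3 in 2 cells must be {1,2}.
Nothing is forced directly, so branch on R1C1, whose candidates are 1 or 2. If R1C1 = 1: that forces R1C2 = 2, R2C1 = 2, after which R2C2 would have to be in {1,3,4,5,6,8} for the 11 across but in {7,9} for the 18 down — contradiction. So R1C1 = 2.
R1C2 = 3 − 2 = 1 completes the 3 across.
R2C1 = 3 − 2 = 1 completes the 3 down.
R2C2 = 8: the only remaining digit allowed by both the 11 across and the 18 down.
R2C3 = 11 − 9 = 2 completes the 11 across.
R3C2 = 18 − 9 = 9 completes the 18 down.
R3C3 = 14 − 9 = 5 completes the 14 across.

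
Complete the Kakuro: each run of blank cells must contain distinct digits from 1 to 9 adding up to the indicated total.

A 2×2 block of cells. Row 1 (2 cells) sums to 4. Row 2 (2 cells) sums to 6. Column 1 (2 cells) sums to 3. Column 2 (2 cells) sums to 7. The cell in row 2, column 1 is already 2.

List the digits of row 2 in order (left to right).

4 in 2 cells must be {1,3}; 3 in 2 cells must be {1,2}.
(1,1) = 3 − 2 = 1 completes the 3 down.
(1,2) = 4 − 1 = 3 completes the 4 across.
(2,2) = 6 − 2 = 4 completes the 6 across.

2 4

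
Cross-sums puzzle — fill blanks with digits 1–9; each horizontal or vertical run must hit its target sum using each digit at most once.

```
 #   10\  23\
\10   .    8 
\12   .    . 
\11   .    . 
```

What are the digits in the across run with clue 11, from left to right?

5, 6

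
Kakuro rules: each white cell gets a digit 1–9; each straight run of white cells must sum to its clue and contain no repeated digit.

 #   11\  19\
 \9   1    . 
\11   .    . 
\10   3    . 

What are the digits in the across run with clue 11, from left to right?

7 4

R1C2 = 9 − 1 = 8 completes the 9 across.
R2C1 = 11 − 4 = 7 completes the 11 down.
R2C2 = 11 − 7 = 4 completes the 11 across.
R3C2 = 10 − 3 = 7 completes the 10 across.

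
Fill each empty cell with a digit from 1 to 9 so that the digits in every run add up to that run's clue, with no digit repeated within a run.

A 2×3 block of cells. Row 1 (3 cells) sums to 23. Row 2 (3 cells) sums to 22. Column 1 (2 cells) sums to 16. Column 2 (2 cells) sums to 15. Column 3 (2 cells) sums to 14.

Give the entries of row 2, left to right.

23 in 3 cells must be {6,8,9}; 16 in 2 cells must be {7,9}.
The 23 across and the 16 down share only 9, so (1,1) = 9.
(2,1) = 16 − 9 = 7 completes the 16 down.
Nothing is forced directly, so branch on (2,2), whose candidates are 6 or 9. If (2,2) = 6: then (1,2) would have to be in {6,8} for the 23 across but in {9} for the 15 down — contradiction. So (2,2) = 9.
(1,2) = 15 − 9 = 6 completes the 15 down.
(1,3) = 23 − 15 = 8 completes the 23 across.
(2,3) = 22 − 16 = 6 completes the 22 across.

7, 9, 6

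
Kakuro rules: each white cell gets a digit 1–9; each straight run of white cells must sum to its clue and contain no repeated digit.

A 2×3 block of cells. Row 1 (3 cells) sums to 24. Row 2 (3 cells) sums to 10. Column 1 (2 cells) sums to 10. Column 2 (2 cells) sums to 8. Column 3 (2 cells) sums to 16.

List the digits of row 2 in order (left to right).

24 in 3 cells must be {7,8,9}; 16 in 2 cells must be {7,9}.
The 24 across and the 8 down share only 7, so (1,2) = 7.
Given what's placed, (1,3) must be 9 to fit the 24 across and 16 down.
(2,2) = 8 − 7 = 1 completes the 8 down.
(2,3) = 16 − 9 = 7 completes the 16 down.
(1,1) = 24 − 16 = 8 completes the 24 across.
(2,1) = 10 − 8 = 2 completes the 10 across.

2 1 7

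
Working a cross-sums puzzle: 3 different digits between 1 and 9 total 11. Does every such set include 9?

No

Counterexample: {1,2,8} sums to 11 without using 9.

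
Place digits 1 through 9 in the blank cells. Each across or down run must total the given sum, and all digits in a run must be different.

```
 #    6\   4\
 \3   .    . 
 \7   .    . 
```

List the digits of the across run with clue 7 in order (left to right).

4, 3

3 in 2 cells must be {1,2}; 4 in 2 cells must be {1,3}.
The 3 across and the 4 down share only 1, so R1C2 = 1.
R2C2 = 4 − 1 = 3 completes the 4 down.
R1C1 = 3 − 1 = 2 completes the 3 across.
R2C1 = 7 − 3 = 4 completes the 7 across.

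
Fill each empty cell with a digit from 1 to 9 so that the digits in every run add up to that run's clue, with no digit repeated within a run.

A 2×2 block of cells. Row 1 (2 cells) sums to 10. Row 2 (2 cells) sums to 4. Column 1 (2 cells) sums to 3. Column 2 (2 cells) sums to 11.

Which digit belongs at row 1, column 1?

4 in 2 cells must be {1,3}; 3 in 2 cells must be {1,2}.
The 4 across and the 3 down share only 1, so (2,1) = 1.
(2,2) = 4 − 1 = 3 completes the 4 across.
(1,1) = 3 − 1 = 2 completes the 3 down.
(1,2) = 10 − 2 = 8 completes the 10 across.

2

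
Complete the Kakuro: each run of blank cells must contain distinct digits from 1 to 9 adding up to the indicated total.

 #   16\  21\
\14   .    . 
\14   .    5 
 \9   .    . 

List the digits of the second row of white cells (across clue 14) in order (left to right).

Given what's placed, R1C2 must be 9 to fit the 14 across and 21 down.
R2C1 = 14 − 5 = 9 completes the 14 across.
R3C2 = 21 − 14 = 7 completes the 21 down.
R1C1 = 14 − 9 = 5 completes the 14 across.
R3C1 = 9 − 7 = 2 completes the 9 across.

9, 5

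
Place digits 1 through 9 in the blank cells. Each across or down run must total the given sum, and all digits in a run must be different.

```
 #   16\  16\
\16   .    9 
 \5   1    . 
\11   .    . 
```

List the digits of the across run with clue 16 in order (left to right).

7, 9

16 in 2 cells must be {7,9}.
R1C1 = 16 − 9 = 7 completes the 16 across.
R2C2 = 5 − 1 = 4 completes the 5 across.
R3C1 = 16 − 8 = 8 completes the 16 down.
R3C2 = 11 − 8 = 3 completes the 11 across.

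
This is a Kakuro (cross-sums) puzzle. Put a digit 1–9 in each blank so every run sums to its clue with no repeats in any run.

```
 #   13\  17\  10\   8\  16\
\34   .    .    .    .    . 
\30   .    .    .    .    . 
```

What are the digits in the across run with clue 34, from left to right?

8, 9, 4, 6, 7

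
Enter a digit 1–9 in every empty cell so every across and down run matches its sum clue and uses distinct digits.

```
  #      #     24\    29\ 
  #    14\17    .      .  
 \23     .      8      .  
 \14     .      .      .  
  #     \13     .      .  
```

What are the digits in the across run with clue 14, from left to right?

8 1 5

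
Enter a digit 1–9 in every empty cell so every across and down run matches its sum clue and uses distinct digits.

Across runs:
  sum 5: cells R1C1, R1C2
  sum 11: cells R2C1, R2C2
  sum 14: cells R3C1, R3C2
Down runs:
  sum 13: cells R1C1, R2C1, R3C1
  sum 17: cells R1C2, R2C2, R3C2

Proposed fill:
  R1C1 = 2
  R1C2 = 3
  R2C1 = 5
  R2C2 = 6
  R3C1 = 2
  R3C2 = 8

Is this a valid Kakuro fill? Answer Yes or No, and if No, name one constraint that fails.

No — the down run R1C1–R3C1 sums to 9, not 13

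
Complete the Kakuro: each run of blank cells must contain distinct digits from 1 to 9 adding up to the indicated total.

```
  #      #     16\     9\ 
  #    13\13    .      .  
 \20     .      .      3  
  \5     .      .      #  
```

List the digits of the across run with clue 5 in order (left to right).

4 1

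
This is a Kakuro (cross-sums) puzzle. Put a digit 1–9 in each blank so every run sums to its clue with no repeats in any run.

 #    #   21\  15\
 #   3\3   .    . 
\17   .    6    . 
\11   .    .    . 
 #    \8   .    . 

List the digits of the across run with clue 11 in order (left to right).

1 8 2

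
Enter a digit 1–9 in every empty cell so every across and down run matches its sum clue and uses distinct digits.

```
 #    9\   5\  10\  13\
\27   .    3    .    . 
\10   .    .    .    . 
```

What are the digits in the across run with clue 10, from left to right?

10 in 4 cells must be {1,2,3,4}.
R2C2 = 5 − 3 = 2 completes the 5 down.
R2C4 = 4: the only remaining digit allowed by both the 10 across and the 13 down.
R1C4 = 13 − 4 = 9 completes the 13 down.
No cell is forced outright now. R2C1 can only be 1 or 3 (the digits allowed by both its 10 across and its 9 down). If R2C1 = 3: then R1C1 would have to be in {7,8} for the 27 across but in {6} for the 9 down — contradiction. So R2C1 = 1.
R1C1 = 9 − 1 = 8 completes the 9 down.
R1C3 = 27 − 20 = 7 completes the 27 across.
R2C3 = 10 − 7 = 3 completes the 10 across.

1 2 3 4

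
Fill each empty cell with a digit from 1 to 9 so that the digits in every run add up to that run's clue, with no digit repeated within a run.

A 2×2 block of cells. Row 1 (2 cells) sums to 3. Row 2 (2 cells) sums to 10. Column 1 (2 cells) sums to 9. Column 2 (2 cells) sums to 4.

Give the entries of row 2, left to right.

3 in 2 cells must be {1,2}; 4 in 2 cells must be {1,3}.
The 3 across and the 4 down share only 1, so (1,2) = 1.
(2,2) = 4 − 1 = 3 completes the 4 down.
(1,1) = 3 − 1 = 2 completes the 3 across.
(2,1) = 10 − 3 = 7 completes the 10 across.

7 3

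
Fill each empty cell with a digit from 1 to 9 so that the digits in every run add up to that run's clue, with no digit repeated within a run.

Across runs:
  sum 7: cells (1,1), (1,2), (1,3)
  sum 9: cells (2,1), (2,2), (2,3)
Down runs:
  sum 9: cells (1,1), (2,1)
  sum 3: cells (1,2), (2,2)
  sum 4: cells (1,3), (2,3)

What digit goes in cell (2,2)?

1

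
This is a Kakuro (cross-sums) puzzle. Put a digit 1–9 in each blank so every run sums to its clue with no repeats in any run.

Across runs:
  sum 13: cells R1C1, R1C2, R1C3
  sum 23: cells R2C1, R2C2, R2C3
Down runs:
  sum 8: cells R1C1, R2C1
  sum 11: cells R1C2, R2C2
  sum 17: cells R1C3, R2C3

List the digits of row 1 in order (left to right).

23 in 3 cells must be {6,8,9}; 17 in 2 cells must be {8,9}.
The 23 across and the 8 down share only 6, so R2C1 = 6.
R1C1 = 8 − 6 = 2 completes the 8 down.
Given what's placed, R1C3 must be 8 to fit the 13 across and 17 down.
R2C3 = 17 − 8 = 9 completes the 17 down.
R1C2 = 13 − 10 = 3 completes the 13 across.
R2C2 = 23 − 15 = 8 completes the 23 across.

2, 3, 8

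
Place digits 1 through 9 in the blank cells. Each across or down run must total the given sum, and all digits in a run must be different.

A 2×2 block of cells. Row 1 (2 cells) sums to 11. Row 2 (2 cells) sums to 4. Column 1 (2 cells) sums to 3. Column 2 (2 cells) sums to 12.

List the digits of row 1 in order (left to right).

4 in 2 cells must be {1,3}; 3 in 2 cells must be {1,2}.
The 11 across and the 3 down share only 2, so (1,1) = 2.
(1,2) = 11 − 2 = 9 completes the 11 across.
(2,1) = 3 − 2 = 1 completes the 3 down.
(2,2) = 4 − 1 = 3 completes the 4 across.

2 9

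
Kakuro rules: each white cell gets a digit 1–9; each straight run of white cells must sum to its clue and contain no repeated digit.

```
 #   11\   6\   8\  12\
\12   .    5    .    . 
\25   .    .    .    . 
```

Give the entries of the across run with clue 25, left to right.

R1C4 = 4: the only remaining digit allowed by both the 12 across and the 12 down.
R2C2 = 6 − 5 = 1 completes the 6 down.
Given what's placed, R2C3 must be 7 to fit the 25 across and 8 down.
R2C4 = 12 − 4 = 8 completes the 12 down.
R1C1 = 2: the only remaining digit allowed by both the 12 across and the 11 down.
R1C3 = 12 − 11 = 1 completes the 12 across.
R2C1 = 25 − 16 = 9 completes the 25 across.

9 1 7 8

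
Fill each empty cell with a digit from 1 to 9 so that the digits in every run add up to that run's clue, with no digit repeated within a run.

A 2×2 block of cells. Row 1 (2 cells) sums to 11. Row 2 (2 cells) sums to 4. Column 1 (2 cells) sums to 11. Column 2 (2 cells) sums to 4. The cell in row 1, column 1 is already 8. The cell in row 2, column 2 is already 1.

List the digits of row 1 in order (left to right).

8 3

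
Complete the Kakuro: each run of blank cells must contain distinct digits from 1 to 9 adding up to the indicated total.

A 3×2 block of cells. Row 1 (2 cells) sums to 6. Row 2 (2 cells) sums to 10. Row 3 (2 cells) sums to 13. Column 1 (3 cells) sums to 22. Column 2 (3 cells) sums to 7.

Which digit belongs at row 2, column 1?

8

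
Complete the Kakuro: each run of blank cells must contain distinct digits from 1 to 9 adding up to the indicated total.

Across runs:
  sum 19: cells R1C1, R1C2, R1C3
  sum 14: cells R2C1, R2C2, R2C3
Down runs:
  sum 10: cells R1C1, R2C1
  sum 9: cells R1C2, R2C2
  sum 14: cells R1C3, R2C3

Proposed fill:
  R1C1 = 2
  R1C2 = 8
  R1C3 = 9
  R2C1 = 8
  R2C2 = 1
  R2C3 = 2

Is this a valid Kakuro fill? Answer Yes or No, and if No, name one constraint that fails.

No — the across run R2C1–R2C3 sums to 11, not 14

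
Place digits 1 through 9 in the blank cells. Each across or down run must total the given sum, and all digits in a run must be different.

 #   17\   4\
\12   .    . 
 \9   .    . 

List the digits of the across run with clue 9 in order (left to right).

17 in 2 cells must be {8,9}; 4 in 2 cells must be {1,3}.
The 12 across and the 4 down share only 3, so R1C2 = 3.
The 9 across and the 17 down share only 8, so R2C1 = 8.
R2C2 = 9 − 8 = 1 completes the 9 across.
R1C1 = 12 − 3 = 9 completes the 12 across.

8 1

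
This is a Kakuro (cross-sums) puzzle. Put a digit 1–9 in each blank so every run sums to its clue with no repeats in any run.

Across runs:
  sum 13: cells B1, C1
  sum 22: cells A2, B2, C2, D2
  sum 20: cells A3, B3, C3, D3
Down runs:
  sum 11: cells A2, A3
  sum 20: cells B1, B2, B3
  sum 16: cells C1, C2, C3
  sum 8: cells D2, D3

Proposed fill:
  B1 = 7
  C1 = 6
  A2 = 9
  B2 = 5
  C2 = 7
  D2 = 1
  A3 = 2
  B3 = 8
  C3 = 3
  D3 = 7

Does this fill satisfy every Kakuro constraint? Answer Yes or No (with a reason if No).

Across: 7+6=13; 9+5+7+1=22; 2+8+3+7=20. Down: 9+2=11; 7+5+8=20; 6+7+3=16; 1+7=8. No digit repeats within any run.

Yes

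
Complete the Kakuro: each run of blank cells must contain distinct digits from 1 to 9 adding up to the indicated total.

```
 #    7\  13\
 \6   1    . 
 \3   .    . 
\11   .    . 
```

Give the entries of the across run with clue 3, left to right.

3 in 2 cells must be {1,2}; 7 in 3 cells must be {1,2,4}.
R1C2 = 6 − 1 = 5 completes the 6 across.
Given what's placed, R2C1 must be 2 to fit the 3 across and 7 down.
R2C2 = 3 − 2 = 1 completes the 3 across.
R3C1 = 7 − 3 = 4 completes the 7 down.
R3C2 = 11 − 4 = 7 completes the 11 across.

2 1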